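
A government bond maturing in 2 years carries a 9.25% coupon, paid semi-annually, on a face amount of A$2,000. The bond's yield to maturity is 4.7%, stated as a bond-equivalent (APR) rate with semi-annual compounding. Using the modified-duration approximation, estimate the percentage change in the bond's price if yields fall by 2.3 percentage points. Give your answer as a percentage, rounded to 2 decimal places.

+4.22%

Periodic yield y = 0.0235. Modified duration first:
  t   CF        PV=CF/(1+0.0235)^t    t·PV
  1        92.50        90.3762        90.3762
  2        92.50        88.3011       176.6022
  3        92.50        86.2737       258.8210
  4     2,092.50     1,906.8392     7,627.3569
  Σ                  2,171.7901     8,153.1562
P = 2,171.7901; D_Mac = 3.75412 half-year periods = 1.87706 yrs; D_mod = 1.87706/(1+0.0235) = 1.83396 yrs.
ΔP/P ≈ -D_mod · Δy = -1.83396 × (-0.023) = +0.042181 = +4.2181%.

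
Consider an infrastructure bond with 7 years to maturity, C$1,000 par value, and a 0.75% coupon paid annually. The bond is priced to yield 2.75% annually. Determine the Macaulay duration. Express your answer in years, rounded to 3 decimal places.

Periodic yield y = 0.0275. Discount each cash flow and weight by its year:
  t   CF        PV=CF/(1+0.0275)^t    t·PV
  1         7.50         7.2993         7.2993
  2         7.50         7.1039        14.2078
  3         7.50         6.9138        20.7414
  4         7.50         6.7287        26.9150
  5         7.50         6.5487        32.7433
  6         7.50         6.3734        38.2403
  7     1,007.50       833.2441     5,832.7086
  Σ                    874.2118     5,972.8556
Price P = Σ PV = 874.2118.
Macaulay duration = Σ(t·PV) / P = 5,972.8556 / 874.2118 = 6.83227 years.

6.832 years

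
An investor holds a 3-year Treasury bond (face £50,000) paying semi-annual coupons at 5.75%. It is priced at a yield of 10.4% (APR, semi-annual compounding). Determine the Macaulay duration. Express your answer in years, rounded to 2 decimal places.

2.78 years

Periodic yield y = 0.052. Discount each cash flow and weight by its period:
  t   CF        PV=CF/(1+0.052)^t    t·PV
  1     1,437.50     1,366.4449     1,366.4449
  2     1,437.50     1,298.9020     2,597.8039
  3     1,437.50     1,234.6977     3,704.0931
  4     1,437.50     1,173.6670     4,694.6680
  5     1,437.50     1,115.6530     5,578.2652
  6    51,437.50    37,947.6961   227,686.1765
  Σ                 44,137.0606   245,627.4515
Price P = Σ PV = 44,137.0606.
Macaulay duration = Σ(t·PV) / P = 245,627.4515 / 44,137.0606 = 5.56511 half-year periods.
In years: 5.56511 / 2 = 2.78255 years.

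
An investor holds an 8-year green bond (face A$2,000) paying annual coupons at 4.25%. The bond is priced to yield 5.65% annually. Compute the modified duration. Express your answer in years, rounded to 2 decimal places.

Periodic yield y = 0.0565. First find Macaulay duration:
  t   CF        PV=CF/(1+0.0565)^t    t·PV
  1        85.00        80.4543        80.4543
  2        85.00        76.1518       152.3035
  3        85.00        72.0793       216.2378
  4        85.00        68.2246       272.8984
  5        85.00        64.5760       322.8802
  6        85.00        61.1226       366.7357
  7        85.00        57.8539       404.9771
  8     2,085.00     1,343.2290    10,745.8317
  Σ                  1,823.6914    12,562.3187
P = 1,823.6914; Macaulay duration = 12,562.3187 / 1,823.6914 = 6.88840 years.
Modified duration = D_Mac / (1 + y) = 6.88840 / 1.0565 = 6.52002 years.

6.52 years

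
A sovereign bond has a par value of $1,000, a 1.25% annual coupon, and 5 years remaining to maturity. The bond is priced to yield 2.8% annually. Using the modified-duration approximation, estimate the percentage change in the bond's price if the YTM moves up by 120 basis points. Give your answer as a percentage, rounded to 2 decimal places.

-5.69%

Periodic yield y = 0.028. Modified duration first:
  t   CF        PV=CF/(1+0.028)^t    t·PV
  1        12.50        12.1595        12.1595
  2        12.50        11.8283        23.6567
  3        12.50        11.5062        34.5185
  4        12.50        11.1928        44.7711
  5     1,012.50       881.9205     4,409.6027
  Σ                    928.6074     4,524.7085
P = 928.6074; D_Mac = 4.87257 yrs; D_mod = 4.87257/(1+0.028) = 4.73986 yrs.
ΔP/P ≈ -D_mod · Δy = -4.73986 × (+0.012) = -0.056878 = -5.6878%.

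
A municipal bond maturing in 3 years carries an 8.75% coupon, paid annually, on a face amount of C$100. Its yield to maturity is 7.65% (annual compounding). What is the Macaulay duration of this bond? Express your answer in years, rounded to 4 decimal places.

Periodic yield y = 0.0765. Discount each cash flow and weight by its year:
  t   CF        PV=CF/(1+0.0765)^t    t·PV
  1         8.75         8.1282         8.1282
  2         8.75         7.5506        15.1011
  3       108.75        87.1740       261.5221
  Σ                    102.8528       284.7515
Price P = Σ PV = 102.8528.
Macaulay duration = Σ(t·PV) / P = 284.7515 / 102.8528 = 2.76853 years.

2.7685 years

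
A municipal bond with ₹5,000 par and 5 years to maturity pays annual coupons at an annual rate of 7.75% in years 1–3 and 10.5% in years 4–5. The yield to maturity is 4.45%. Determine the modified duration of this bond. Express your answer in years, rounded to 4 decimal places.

4.1965 years

Periodic yield y = 0.0445. First find Macaulay duration:
  t   CF        PV=CF/(1+0.0445)^t    t·PV
  1       387.50       370.9909       370.9909
  2       387.50       355.1852       710.3703
  3       387.50       340.0528     1,020.1584
  4       525.00       441.0883     1,764.3532
  5     5,525.00     4,444.1638    22,220.8192
  Σ                  5,951.4810    26,086.6920
P = 5,951.4810; Macaulay duration = 26,086.6920 / 5,951.4810 = 4.38323 years.
Modified duration = D_Mac / (1 + y) = 4.38323 / 1.0445 = 4.19648 years.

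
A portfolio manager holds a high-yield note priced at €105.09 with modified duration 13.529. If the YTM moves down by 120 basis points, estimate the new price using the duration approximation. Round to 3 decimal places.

Duration approximation: ΔP/P ≈ -D_mod · Δy = -13.529 × (-0.012) = +0.162348.
New price ≈ 105.09 × (1 + 0.162348) = 122.15115132.

€122.151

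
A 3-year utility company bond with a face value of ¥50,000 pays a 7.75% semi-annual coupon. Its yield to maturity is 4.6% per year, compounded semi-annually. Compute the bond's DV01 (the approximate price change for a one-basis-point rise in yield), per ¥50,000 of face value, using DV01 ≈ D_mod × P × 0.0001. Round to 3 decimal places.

¥14.596

Periodic yield y = 0.023.
  t   CF        PV=CF/(1+0.023)^t    t·PV
  1     1,937.50     1,893.9394     1,893.9394
  2     1,937.50     1,851.3582     3,702.7163
  3     1,937.50     1,809.7343     5,429.2028
  4     1,937.50     1,769.0462     7,076.1848
  5     1,937.50     1,729.2729     8,646.3646
  6    51,937.50    45,313.4615   271,880.7688
  Σ                 54,366.8124   298,629.1767
P = 54,366.8124; D_Mac = 5.49286 half-year periods = 2.74643 yrs; D_mod = 2.68468 yrs.
DV01 ≈ 2.68468 × 54,366.8124 × 0.0001 = 14.595756.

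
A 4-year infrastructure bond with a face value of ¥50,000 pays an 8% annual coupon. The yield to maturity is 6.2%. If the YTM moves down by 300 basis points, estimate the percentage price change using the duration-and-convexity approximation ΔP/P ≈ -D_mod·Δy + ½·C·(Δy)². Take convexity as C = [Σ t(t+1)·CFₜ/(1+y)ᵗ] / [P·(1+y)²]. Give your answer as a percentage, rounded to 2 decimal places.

With y = 0.062:
  t   CF        PV=CF/(1+0.062)^t    t·PV        t(t+1)·PV
  1     4,000.00     3,766.4783     3,766.4783       7,532.9567
  2     4,000.00     3,546.5898     7,093.1796      21,279.5387
  3     4,000.00     3,339.5384    10,018.6152      40,074.4608
  4    54,000.00    42,451.7593   169,807.0371     849,035.1854
  Σ                 53,104.3658   190,685.3102     917,922.1415
P = 53,104.3658; D_Mac = 3.59077 yrs; D_mod = 3.38113 yrs; C = 15.32592.
Duration effect: -3.38113 × (-0.03) = +0.101434
Convexity effect: 0.5 × 15.32592 × (-0.03)² = +0.0068967
ΔP/P ≈ +0.101434 + 0.0068967 = +0.108331 = +10.8331%.

+10.83%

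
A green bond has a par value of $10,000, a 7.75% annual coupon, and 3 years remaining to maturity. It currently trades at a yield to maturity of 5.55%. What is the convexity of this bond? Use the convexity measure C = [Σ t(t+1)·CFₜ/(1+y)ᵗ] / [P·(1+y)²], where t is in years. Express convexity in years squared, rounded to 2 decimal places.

With y = 0.0555:
  t   CF        PV=CF/(1+0.0555)^t    t·PV        t(t+1)·PV
  1       775.00       734.2492       734.2492       1,468.4983
  2       775.00       695.6411     1,391.2822       4,173.8465
  3    10,775.00     9,163.1029    27,489.3088     109,957.2354
  Σ                 10,592.9932    29,614.8402     115,599.5803
P = 10,592.9932.
Convexity = Σ t(t+1)·PV / [P·(1+y)²] = 115,599.5803 / (10,592.9932 × 1.114080) = 9.79538.

9.80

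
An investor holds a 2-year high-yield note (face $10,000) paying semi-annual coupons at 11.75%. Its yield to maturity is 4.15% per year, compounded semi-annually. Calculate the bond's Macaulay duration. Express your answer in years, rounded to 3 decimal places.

1.851 years

Periodic yield y = 0.02075. Discount each cash flow and weight by its period:
  t   CF        PV=CF/(1+0.02075)^t    t·PV
  1       587.50       575.5572       575.5572
  2       587.50       563.8572     1,127.7143
  3       587.50       552.3950     1,657.1849
  4    10,587.50     9,752.4980    39,009.9919
  Σ                 11,444.3073    42,370.4483
Price P = Σ PV = 11,444.3073.
Macaulay duration = Σ(t·PV) / P = 42,370.4483 / 11,444.3073 = 3.70232 half-year periods.
In years: 3.70232 / 2 = 1.85116 years.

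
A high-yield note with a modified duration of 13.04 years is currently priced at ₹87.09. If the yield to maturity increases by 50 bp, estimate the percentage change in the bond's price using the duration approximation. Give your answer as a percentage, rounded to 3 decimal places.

Duration approximation: ΔP/P ≈ -D_mod · Δy = -13.04 × (+0.005) = -0.065200.
As a percentage: -6.5200%.

-6.520%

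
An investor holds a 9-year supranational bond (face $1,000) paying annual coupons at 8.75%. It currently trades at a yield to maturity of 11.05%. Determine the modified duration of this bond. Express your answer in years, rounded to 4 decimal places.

5.7657 years

Periodic yield y = 0.1105. First find Macaulay duration:
  t   CF        PV=CF/(1+0.1105)^t    t·PV
  1        87.50        78.7933        78.7933
  2        87.50        70.9530       141.9061
  3        87.50        63.8929       191.6786
  4        87.50        57.5352       230.1409
  5        87.50        51.8102       259.0510
  6        87.50        46.6548       279.9290
  7        87.50        42.0125       294.0872
  8        87.50        37.8320       302.6562
  9     1,087.50       423.4111     3,810.6996
  Σ                    872.8950     5,588.9418
P = 872.8950; Macaulay duration = 5,588.9418 / 872.8950 = 6.40277 years.
Modified duration = D_Mac / (1 + y) = 6.40277 / 1.1105 = 5.76566 years.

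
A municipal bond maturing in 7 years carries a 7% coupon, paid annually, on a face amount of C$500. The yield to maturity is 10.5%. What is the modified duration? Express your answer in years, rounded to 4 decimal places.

5.0970 years

Periodic yield y = 0.105. First find Macaulay duration:
  t   CF        PV=CF/(1+0.105)^t    t·PV
  1        35.00        31.6742        31.6742
  2        35.00        28.6644        57.3289
  3        35.00        25.9407        77.8220
  4        35.00        23.4757        93.9029
  5        35.00        21.2450       106.2250
  6        35.00        19.2262       115.3574
  7       535.00       265.9609     1,861.7265
  Σ                    416.1872     2,344.0369
P = 416.1872; Macaulay duration = 2,344.0369 / 416.1872 = 5.63217 years.
Modified duration = D_Mac / (1 + y) = 5.63217 / 1.105 = 5.09699 years.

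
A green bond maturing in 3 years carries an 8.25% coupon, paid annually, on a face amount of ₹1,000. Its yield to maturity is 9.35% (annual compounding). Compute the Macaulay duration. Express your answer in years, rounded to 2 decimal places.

Periodic yield y = 0.0935. Discount each cash flow and weight by its year:
  t   CF        PV=CF/(1+0.0935)^t    t·PV
  1        82.50        75.4458        75.4458
  2        82.50        68.9948       137.9896
  3     1,082.50       827.8879     2,483.6637
  Σ                    972.3285     2,697.0992
Price P = Σ PV = 972.3285.
Macaulay duration = Σ(t·PV) / P = 2,697.0992 / 972.3285 = 2.77386 years.

2.77 years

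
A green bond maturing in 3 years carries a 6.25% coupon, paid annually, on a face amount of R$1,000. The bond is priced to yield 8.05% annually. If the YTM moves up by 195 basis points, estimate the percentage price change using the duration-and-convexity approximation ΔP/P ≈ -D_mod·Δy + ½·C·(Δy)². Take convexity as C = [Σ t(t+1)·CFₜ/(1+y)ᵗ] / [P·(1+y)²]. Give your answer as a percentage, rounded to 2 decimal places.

-4.91%

With y = 0.0805:
  t   CF        PV=CF/(1+0.0805)^t    t·PV        t(t+1)·PV
  1        62.50        57.8436        57.8436         115.6872
  2        62.50        53.5341       107.0682         321.2046
  3     1,062.50       842.2764     2,526.8292      10,107.3166
  Σ                    953.6541     2,691.7409      10,544.2084
P = 953.6541; D_Mac = 2.82255 yrs; D_mod = 2.61227 yrs; C = 9.47051.
Duration effect: -2.61227 × (+0.0195) = -0.050939
Convexity effect: 0.5 × 9.47051 × (0.0195)² = +0.0018006
ΔP/P ≈ -0.050939 + 0.0018006 = -0.049139 = -4.9139%.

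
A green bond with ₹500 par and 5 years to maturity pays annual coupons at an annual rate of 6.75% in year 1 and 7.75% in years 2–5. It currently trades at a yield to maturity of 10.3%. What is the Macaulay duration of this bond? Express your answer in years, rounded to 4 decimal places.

Periodic yield y = 0.103. Discount each cash flow and weight by its year:
  t   CF        PV=CF/(1+0.103)^t    t·PV
  1        33.75        30.5984        30.5984
  2        38.75        31.8508        63.7016
  3        38.75        28.8765        86.6296
  4        38.75        26.1800       104.7200
  5       538.75       329.9968     1,649.9840
  Σ                    447.5025     1,935.6336
Price P = Σ PV = 447.5025.
Macaulay duration = Σ(t·PV) / P = 1,935.6336 / 447.5025 = 4.32541 years.

4.3254 years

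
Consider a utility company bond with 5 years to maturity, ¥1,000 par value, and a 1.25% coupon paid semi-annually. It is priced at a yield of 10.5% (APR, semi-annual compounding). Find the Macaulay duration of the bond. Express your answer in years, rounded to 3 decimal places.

4.819 years

Periodic yield y = 0.0525. Discount each cash flow and weight by its period:
  t   CF        PV=CF/(1+0.0525)^t    t·PV
  1         6.25         5.9382         5.9382
  2         6.25         5.6420        11.2841
  3         6.25         5.3606        16.0818
  4         6.25         5.0932        20.3728
  5         6.25         4.8392        24.1958
  6         6.25         4.5978        27.5866
  7         6.25         4.3684        30.5790
  8         6.25         4.1505        33.2042
  9         6.25         3.9435        35.4914
  10    1,006.25       603.2327     6,032.3266
  Σ                    647.1661     6,237.0606
Price P = Σ PV = 647.1661.
Macaulay duration = Σ(t·PV) / P = 6,237.0606 / 647.1661 = 9.63750 half-year periods.
In years: 9.63750 / 2 = 4.81875 years.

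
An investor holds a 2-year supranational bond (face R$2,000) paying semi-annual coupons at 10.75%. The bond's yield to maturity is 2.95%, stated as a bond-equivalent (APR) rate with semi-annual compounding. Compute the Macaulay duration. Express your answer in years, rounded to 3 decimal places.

1.863 years

Periodic yield y = 0.01475. Discount each cash flow and weight by its period:
  t   CF        PV=CF/(1+0.01475)^t    t·PV
  1       107.50       105.9374       105.9374
  2       107.50       104.3976       208.7951
  3       107.50       102.8801       308.6402
  4     2,107.50     1,987.6108     7,950.4431
  Σ                  2,300.8258     8,573.8159
Price P = Σ PV = 2,300.8258.
Macaulay duration = Σ(t·PV) / P = 8,573.8159 / 2,300.8258 = 3.72641 half-year periods.
In years: 3.72641 / 2 = 1.86320 years.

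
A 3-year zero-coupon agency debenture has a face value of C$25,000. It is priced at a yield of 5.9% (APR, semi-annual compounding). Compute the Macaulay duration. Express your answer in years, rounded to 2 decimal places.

A zero-coupon bond has a single cash flow at maturity, so its Macaulay duration equals its maturity: 3 years.
(Equivalently: 6 semi-annual periods ÷ 2 = 3 years.)

3.00 years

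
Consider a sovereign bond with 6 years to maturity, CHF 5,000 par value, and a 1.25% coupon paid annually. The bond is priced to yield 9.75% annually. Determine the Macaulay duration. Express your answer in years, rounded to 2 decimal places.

Periodic yield y = 0.0975. Discount each cash flow and weight by its year:
  t   CF        PV=CF/(1+0.0975)^t    t·PV
  1        62.50        56.9476        56.9476
  2        62.50        51.8885       103.7770
  3        62.50        47.2788       141.8364
  4        62.50        43.0786       172.3145
  5        62.50        39.2516       196.2580
  6     5,062.50     2,896.9291    17,381.5745
  Σ                  3,135.3742    18,052.7080
Price P = Σ PV = 3,135.3742.
Macaulay duration = Σ(t·PV) / P = 18,052.7080 / 3,135.3742 = 5.75775 years.

5.76 years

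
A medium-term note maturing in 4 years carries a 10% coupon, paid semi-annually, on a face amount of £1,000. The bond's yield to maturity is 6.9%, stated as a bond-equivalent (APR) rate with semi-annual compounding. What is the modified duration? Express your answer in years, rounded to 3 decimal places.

Periodic yield y = 0.0345. First find Macaulay duration:
  t   CF        PV=CF/(1+0.0345)^t    t·PV
  1        50.00        48.3325        48.3325
  2        50.00        46.7207        93.4413
  3        50.00        45.1626       135.4877
  4        50.00        43.6564       174.6256
  5        50.00        42.2005       211.0025
  6        50.00        40.7931       244.7588
  7        50.00        39.4327       276.0289
  8     1,050.00       800.4705     6,403.7641
  Σ                  1,106.7690     7,587.4414
P = 1,106.7690; Macaulay duration = 7,587.4414 / 1,106.7690 = 6.85549 half-year periods = 3.42774 years.
Modified duration = D_Mac / (1 + y) = 3.42774 / 1.0345 = 3.31343 years.

3.313 years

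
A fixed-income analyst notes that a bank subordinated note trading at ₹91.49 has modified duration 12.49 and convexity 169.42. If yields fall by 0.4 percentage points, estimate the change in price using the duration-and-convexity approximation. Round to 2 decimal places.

+₹4.69

Duration effect: -D_mod·Δy = -12.49 × (-0.004) = +0.049960
Convexity effect: ½·C·(Δy)² = 0.5 × 169.42 × (-0.004)² = +0.00135536
ΔP/P ≈ +0.049960 + 0.00135536 = +0.05131536
ΔP ≈ 91.49 × (+0.05131536) = +4.6948422864.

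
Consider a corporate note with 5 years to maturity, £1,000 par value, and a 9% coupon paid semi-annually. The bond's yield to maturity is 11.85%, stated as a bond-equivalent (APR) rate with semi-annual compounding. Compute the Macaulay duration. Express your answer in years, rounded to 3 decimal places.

4.076 years

Periodic yield y = 0.05925. Discount each cash flow and weight by its period:
  t   CF        PV=CF/(1+0.05925)^t    t·PV
  1        45.00        42.4829        42.4829
  2        45.00        40.1066        80.2131
  3        45.00        37.8632       113.5895
  4        45.00        35.7453       142.9811
  5        45.00        33.7458       168.7292
  6        45.00        31.8582       191.1494
  7        45.00        30.0762       210.5335
  8        45.00        28.3939       227.1510
  9        45.00        26.8056       241.2508
  10    1,045.00       587.6674     5,876.6735
  Σ                    894.7451     7,294.7541
Price P = Σ PV = 894.7451.
Macaulay duration = Σ(t·PV) / P = 7,294.7541 / 894.7451 = 8.15289 half-year periods.
In years: 8.15289 / 2 = 4.07644 years.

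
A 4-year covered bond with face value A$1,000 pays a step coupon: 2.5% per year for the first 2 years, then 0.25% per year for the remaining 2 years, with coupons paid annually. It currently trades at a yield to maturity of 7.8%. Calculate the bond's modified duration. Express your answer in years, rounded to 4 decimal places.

Periodic yield y = 0.078. First find Macaulay duration:
  t   CF        PV=CF/(1+0.078)^t    t·PV
  1        25.00        23.1911        23.1911
  2        25.00        21.5131        43.0261
  3         2.50         1.9956         5.9869
  4     1,002.50       742.3511     2,969.4043
  Σ                    789.0509     3,041.6085
P = 789.0509; Macaulay duration = 3,041.6085 / 789.0509 = 3.85477 years.
Modified duration = D_Mac / (1 + y) = 3.85477 / 1.078 = 3.57585 years.

3.5759 years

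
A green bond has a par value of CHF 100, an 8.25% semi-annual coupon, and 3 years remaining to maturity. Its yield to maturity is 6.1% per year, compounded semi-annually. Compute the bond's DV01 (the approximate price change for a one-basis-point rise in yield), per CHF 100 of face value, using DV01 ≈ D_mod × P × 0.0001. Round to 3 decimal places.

Periodic yield y = 0.0305.
  t   CF        PV=CF/(1+0.0305)^t    t·PV
  1        4.125         4.0029         4.0029
  2        4.125         3.8844         7.7689
  3        4.125         3.7695        11.3084
  4        4.125         3.6579        14.6316
  5        4.125         3.5496        17.7482
  6      104.125        86.9495       521.6969
  Σ                    105.8138       577.1569
P = 105.8138; D_Mac = 5.45446 half-year periods = 2.72723 yrs; D_mod = 2.64651 yrs.
DV01 ≈ 2.64651 × 105.8138 × 0.0001 = 0.028004.

CHF 0.028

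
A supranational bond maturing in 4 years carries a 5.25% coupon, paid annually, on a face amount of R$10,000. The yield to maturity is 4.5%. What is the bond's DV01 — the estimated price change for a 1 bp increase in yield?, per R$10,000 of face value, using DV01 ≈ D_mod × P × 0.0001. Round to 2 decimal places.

R$3.65

Periodic yield y = 0.045.
  t   CF        PV=CF/(1+0.045)^t    t·PV
  1       525.00       502.3923       502.3923
  2       525.00       480.7582       961.5164
  3       525.00       460.0557     1,380.1672
  4    10,525.00     8,825.8581    35,303.4326
  Σ                 10,269.0644    38,147.5085
P = 10,269.0644; D_Mac = 3.71480 yrs; D_mod = 3.55483 yrs.
DV01 ≈ 3.55483 × 10,269.0644 × 0.0001 = 3.650479.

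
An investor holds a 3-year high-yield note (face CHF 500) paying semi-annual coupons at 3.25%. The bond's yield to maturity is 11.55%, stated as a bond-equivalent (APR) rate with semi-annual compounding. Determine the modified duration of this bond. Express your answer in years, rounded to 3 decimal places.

Periodic yield y = 0.05775. First find Macaulay duration:
  t   CF        PV=CF/(1+0.05775)^t    t·PV
  1        8.125         7.6814         7.6814
  2        8.125         7.2620        14.5240
  3        8.125         6.8655        20.5966
  4        8.125         6.4907        25.9628
  5        8.125         6.1363        30.6816
  6      508.125       362.8042     2,176.8255
  Σ                    397.2402     2,276.2719
P = 397.2402; Macaulay duration = 2,276.2719 / 397.2402 = 5.73022 half-year periods = 2.86511 years.
Modified duration = D_Mac / (1 + y) = 2.86511 / 1.05775 = 2.70868 years.

2.709 years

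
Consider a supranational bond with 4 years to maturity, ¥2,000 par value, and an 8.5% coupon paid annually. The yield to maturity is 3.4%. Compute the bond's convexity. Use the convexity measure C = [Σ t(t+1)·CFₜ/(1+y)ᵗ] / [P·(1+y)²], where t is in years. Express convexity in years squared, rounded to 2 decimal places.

16.18

With y = 0.034:
  t   CF        PV=CF/(1+0.034)^t    t·PV        t(t+1)·PV
  1       170.00       164.4101       164.4101         328.8201
  2       170.00       159.0039       318.0078         954.0235
  3       170.00       153.7756       461.3267       1,845.3067
  4     2,170.00     1,898.3556     7,593.4226      37,967.1130
  Σ                  2,375.5452     8,537.1672      41,095.2633
P = 2,375.5452.
Convexity = Σ t(t+1)·PV / [P·(1+y)²] = 41,095.2633 / (2,375.5452 × 1.069156) = 16.18033.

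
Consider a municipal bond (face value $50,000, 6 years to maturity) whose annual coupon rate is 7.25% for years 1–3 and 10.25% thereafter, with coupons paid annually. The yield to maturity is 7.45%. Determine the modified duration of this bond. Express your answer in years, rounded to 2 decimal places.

4.71 years

Periodic yield y = 0.0745. First find Macaulay duration:
  t   CF        PV=CF/(1+0.0745)^t    t·PV
  1     3,625.00     3,373.6622     3,373.6622
  2     3,625.00     3,139.7507     6,279.5015
  3     3,625.00     2,922.0575     8,766.1724
  4     5,125.00     3,844.7508    15,379.0030
  5     5,125.00     3,578.1766    17,890.8830
  6    55,125.00    35,818.7218   214,912.3306
  Σ                 52,677.1195   266,601.5526
P = 52,677.1195; Macaulay duration = 266,601.5526 / 52,677.1195 = 5.06105 years.
Modified duration = D_Mac / (1 + y) = 5.06105 / 1.0745 = 4.71014 years.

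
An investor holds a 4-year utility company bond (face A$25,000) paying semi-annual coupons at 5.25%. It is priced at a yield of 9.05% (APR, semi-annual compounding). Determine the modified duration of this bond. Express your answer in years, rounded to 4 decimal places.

3.4739 years

Periodic yield y = 0.04525. First find Macaulay duration:
  t   CF        PV=CF/(1+0.04525)^t    t·PV
  1       656.25       627.8402       627.8402
  2       656.25       600.6603     1,201.3207
  3       656.25       574.6571     1,723.9713
  4       656.25       549.7796     2,199.1184
  5       656.25       525.9790     2,629.8952
  6       656.25       503.2088     3,019.2530
  7       656.25       481.4244     3,369.9707
  8    25,656.25    18,006.6021   144,052.8172
  Σ                 21,870.1517   158,824.1867
P = 21,870.1517; Macaulay duration = 158,824.1867 / 21,870.1517 = 7.26214 half-year periods = 3.63107 years.
Modified duration = D_Mac / (1 + y) = 3.63107 / 1.04525 = 3.47388 years.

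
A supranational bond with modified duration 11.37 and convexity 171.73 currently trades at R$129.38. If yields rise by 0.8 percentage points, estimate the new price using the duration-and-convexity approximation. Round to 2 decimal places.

R$118.32

Duration effect: -D_mod·Δy = -11.37 × (+0.008) = -0.090960
Convexity effect: ½·C·(Δy)² = 0.5 × 171.73 × (0.008)² = +0.00549536
ΔP/P ≈ -0.090960 + 0.00549536 = -0.08546464
New price ≈ 129.38 × (1 - 0.08546464) = 118.3225848768.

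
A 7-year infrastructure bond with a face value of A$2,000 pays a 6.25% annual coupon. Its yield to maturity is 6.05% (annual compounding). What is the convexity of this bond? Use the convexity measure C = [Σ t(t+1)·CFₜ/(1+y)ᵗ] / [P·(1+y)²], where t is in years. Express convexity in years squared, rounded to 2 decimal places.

With y = 0.0605:
  t   CF        PV=CF/(1+0.0605)^t    t·PV        t(t+1)·PV
  1       125.00       117.8689       117.8689         235.7379
  2       125.00       111.1447       222.2894         666.8681
  3       125.00       104.8040       314.4121       1,257.6484
  4       125.00        98.8251       395.3005       1,976.5023
  5       125.00        93.1873       465.9364       2,795.6185
  6       125.00        87.8711       527.2265       3,690.5855
  7     2,125.00     1,408.5888     9,860.1215      78,880.9716
  Σ                  2,022.2899    11,903.1552      89,503.9322
P = 2,022.2899.
Convexity = Σ t(t+1)·PV / [P·(1+y)²] = 89,503.9322 / (2,022.2899 × 1.124660) = 39.35296.

39.35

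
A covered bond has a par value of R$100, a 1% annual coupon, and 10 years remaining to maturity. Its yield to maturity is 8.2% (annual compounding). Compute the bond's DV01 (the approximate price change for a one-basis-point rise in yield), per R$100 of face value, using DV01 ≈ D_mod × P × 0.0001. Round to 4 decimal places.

Periodic yield y = 0.082.
  t   CF        PV=CF/(1+0.082)^t    t·PV
  1         1.00         0.9242         0.9242
  2         1.00         0.8542         1.7083
  3         1.00         0.7894         2.3683
  4         1.00         0.7296         2.9184
  5         1.00         0.6743         3.3716
  6         1.00         0.6232         3.7393
  7         1.00         0.5760         4.0319
  8         1.00         0.5323         4.2586
  9         1.00         0.4920         4.4279
  10      101.00        45.9250       459.2496
  Σ                     52.1202       486.9982
P = 52.1202; D_Mac = 9.34375 yrs; D_mod = 8.63563 yrs.
DV01 ≈ 8.63563 × 52.1202 × 0.0001 = 0.045009.

R$0.0450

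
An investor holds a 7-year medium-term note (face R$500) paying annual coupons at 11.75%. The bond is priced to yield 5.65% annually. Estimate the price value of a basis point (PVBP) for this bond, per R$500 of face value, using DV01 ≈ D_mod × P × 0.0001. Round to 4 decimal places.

Periodic yield y = 0.0565.
  t   CF        PV=CF/(1+0.0565)^t    t·PV
  1        58.75        55.6081        55.6081
  2        58.75        52.6343       105.2686
  3        58.75        49.8195       149.4585
  4        58.75        47.1552       188.6209
  5        58.75        44.6334       223.1672
  6        58.75        42.2465       253.4791
  7       558.75       380.3041     2,662.1288
  Σ                    672.4012     3,637.7313
P = 672.4012; D_Mac = 5.41006 yrs; D_mod = 5.12074 yrs.
DV01 ≈ 5.12074 × 672.4012 × 0.0001 = 0.344319.

R$0.3443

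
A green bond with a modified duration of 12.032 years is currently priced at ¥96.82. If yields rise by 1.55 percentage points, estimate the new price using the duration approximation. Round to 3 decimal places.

Duration approximation: ΔP/P ≈ -D_mod · Δy = -12.032 × (+0.0155) = -0.186496.
New price ≈ 96.82 × (1 - 0.186496) = 78.76345728.

¥78.763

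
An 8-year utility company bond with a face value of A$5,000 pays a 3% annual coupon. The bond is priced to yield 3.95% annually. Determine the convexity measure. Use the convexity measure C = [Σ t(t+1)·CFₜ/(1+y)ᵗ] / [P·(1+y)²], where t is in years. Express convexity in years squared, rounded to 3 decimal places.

With y = 0.0395:
  t   CF        PV=CF/(1+0.0395)^t    t·PV        t(t+1)·PV
  1       150.00       144.3001       144.3001         288.6003
  2       150.00       138.8169       277.6338         832.9013
  3       150.00       133.5420       400.6259       1,602.5036
  4       150.00       128.4675       513.8700       2,569.3501
  5       150.00       123.5859       617.9293       3,707.5759
  6       150.00       118.8897       713.3383       4,993.3682
  7       150.00       114.3720       800.6042       6,404.8333
  8     5,150.00     3,777.5592    30,220.4736     271,984.2628
  Σ                  4,679.5333    33,688.7752     292,383.3953
P = 4,679.5333.
Convexity = Σ t(t+1)·PV / [P·(1+y)²] = 292,383.3953 / (4,679.5333 × 1.080560) = 57.82307.

57.823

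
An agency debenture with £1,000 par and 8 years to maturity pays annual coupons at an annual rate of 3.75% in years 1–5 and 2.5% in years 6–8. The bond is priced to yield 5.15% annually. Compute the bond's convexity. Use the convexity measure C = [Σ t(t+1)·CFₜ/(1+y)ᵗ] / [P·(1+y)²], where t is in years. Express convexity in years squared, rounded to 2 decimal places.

With y = 0.0515:
  t   CF        PV=CF/(1+0.0515)^t    t·PV        t(t+1)·PV
  1        37.50        35.6633        35.6633          71.3267
  2        37.50        33.9166        67.8333         203.4998
  3        37.50        32.2555        96.7664         387.0657
  4        37.50        30.6757       122.7027         613.5135
  5        37.50        29.1733       145.8663         875.1976
  6        25.00        18.4963       110.9777         776.8437
  7        25.00        17.5904       123.1326         985.0609
  8     1,025.00       685.8824     5,487.0591      49,383.5317
  Σ                    883.6534     6,190.0014      53,296.0397
P = 883.6534.
Convexity = Σ t(t+1)·PV / [P·(1+y)²] = 53,296.0397 / (883.6534 × 1.105652) = 54.54996.

54.55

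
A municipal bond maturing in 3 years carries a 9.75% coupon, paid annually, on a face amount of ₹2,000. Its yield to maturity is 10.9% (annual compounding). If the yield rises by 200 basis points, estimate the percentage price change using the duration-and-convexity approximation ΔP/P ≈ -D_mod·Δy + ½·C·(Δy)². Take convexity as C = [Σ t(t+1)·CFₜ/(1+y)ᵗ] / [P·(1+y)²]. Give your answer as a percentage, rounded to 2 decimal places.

With y = 0.109:
  t   CF        PV=CF/(1+0.109)^t    t·PV        t(t+1)·PV
  1       195.00       175.8341       175.8341         351.6682
  2       195.00       158.5519       317.1038         951.3115
  3     2,195.00     1,609.3107     4,827.9320      19,311.7278
  Σ                  1,943.6967     5,320.8699      20,614.7076
P = 1,943.6967; D_Mac = 2.73750 yrs; D_mod = 2.46844 yrs; C = 8.62354.
Duration effect: -2.46844 × (+0.02) = -0.049369
Convexity effect: 0.5 × 8.62354 × (0.02)² = +0.0017247
ΔP/P ≈ -0.049369 + 0.0017247 = -0.047644 = -4.7644%.

-4.76%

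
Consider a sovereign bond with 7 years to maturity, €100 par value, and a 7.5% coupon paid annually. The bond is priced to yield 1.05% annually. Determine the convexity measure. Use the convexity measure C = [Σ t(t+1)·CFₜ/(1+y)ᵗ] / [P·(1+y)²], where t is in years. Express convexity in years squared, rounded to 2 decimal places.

With y = 0.0105:
  t   CF        PV=CF/(1+0.0105)^t    t·PV        t(t+1)·PV
  1         7.50         7.4221         7.4221          14.8441
  2         7.50         7.3449        14.6899          44.0697
  3         7.50         7.2686        21.8059          87.2235
  4         7.50         7.1931        28.7724         143.8620
  5         7.50         7.1184        35.5918         213.5507
  6         7.50         7.0444        42.2663         295.8644
  7       107.50        99.9204       699.4429       5,595.5434
  Σ                    143.3119       849.9913       6,394.9577
P = 143.3119.
Convexity = Σ t(t+1)·PV / [P·(1+y)²] = 6,394.9577 / (143.3119 × 1.021110) = 43.70014.

43.70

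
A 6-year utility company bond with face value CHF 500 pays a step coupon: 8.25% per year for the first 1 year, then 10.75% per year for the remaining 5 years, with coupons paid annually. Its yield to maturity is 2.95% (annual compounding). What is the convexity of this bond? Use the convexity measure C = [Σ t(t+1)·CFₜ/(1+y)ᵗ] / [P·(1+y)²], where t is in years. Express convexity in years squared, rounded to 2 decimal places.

30.84

With y = 0.0295:
  t   CF        PV=CF/(1+0.0295)^t    t·PV        t(t+1)·PV
  1        41.25        40.0680        40.0680          80.1360
  2        53.75        50.7138       101.4275         304.2825
  3        53.75        49.2606       147.7817         591.1268
  4        53.75        47.8490       191.3961         956.9804
  5        53.75        46.4779       232.3896       1,394.3377
  6       553.75       465.1100     2,790.6597      19,534.6180
  Σ                    699.4792     3,503.7226      22,861.4815
P = 699.4792.
Convexity = Σ t(t+1)·PV / [P·(1+y)²] = 22,861.4815 / (699.4792 × 1.059870) = 30.83734.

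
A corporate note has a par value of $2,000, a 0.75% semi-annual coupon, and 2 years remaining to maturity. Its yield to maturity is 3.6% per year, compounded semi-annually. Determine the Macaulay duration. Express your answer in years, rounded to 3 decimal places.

1.988 years

Periodic yield y = 0.018. Discount each cash flow and weight by its period:
  t   CF        PV=CF/(1+0.018)^t    t·PV
  1         7.50         7.3674         7.3674
  2         7.50         7.2371        14.4742
  3         7.50         7.1092        21.3275
  4     2,007.50     1,869.2373     7,476.9493
  Σ                  1,890.9510     7,520.1183
Price P = Σ PV = 1,890.9510.
Macaulay duration = Σ(t·PV) / P = 7,520.1183 / 1,890.9510 = 3.97690 half-year periods.
In years: 3.97690 / 2 = 1.98845 years.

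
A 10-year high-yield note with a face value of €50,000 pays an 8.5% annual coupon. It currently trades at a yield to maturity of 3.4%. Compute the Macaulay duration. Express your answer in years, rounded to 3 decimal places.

Periodic yield y = 0.034. Discount each cash flow and weight by its year:
  t   CF        PV=CF/(1+0.034)^t    t·PV
  1     4,250.00     4,110.2515     4,110.2515
  2     4,250.00     3,975.0981     7,950.1962
  3     4,250.00     3,844.3889    11,533.1667
  4     4,250.00     3,717.9777    14,871.9106
  5     4,250.00     3,595.7231    17,978.6153
  6     4,250.00     3,477.4885    20,864.9308
  7     4,250.00     3,363.1416    23,541.9915
  8     4,250.00     3,252.5548    26,020.4383
  9     4,250.00     3,145.6042    28,310.4381
  10   54,250.00    38,832.4109   388,324.1094
  Σ                 71,314.6392   543,506.0484
Price P = Σ PV = 71,314.6392.
Macaulay duration = Σ(t·PV) / P = 543,506.0484 / 71,314.6392 = 7.62124 years.

7.621 years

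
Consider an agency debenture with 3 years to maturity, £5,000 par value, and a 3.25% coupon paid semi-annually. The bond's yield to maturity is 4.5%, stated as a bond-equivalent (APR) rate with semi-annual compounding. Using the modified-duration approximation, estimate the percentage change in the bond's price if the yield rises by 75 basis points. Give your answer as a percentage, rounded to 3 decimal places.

Periodic yield y = 0.0225. Modified duration first:
  t   CF        PV=CF/(1+0.0225)^t    t·PV
  1        81.25        79.4621        79.4621
  2        81.25        77.7135       155.4271
  3        81.25        76.0035       228.0104
  4        81.25        74.3310       297.3241
  5        81.25        72.6954       363.4769
  6     5,081.25     4,446.2171    26,677.3025
  Σ                  4,826.4226    27,801.0031
P = 4,826.4226; D_Mac = 5.76017 half-year periods = 2.88008 yrs; D_mod = 2.88008/(1+0.0225) = 2.81671 yrs.
ΔP/P ≈ -D_mod · Δy = -2.81671 × (+0.0075) = -0.021125 = -2.1125%.

-2.113%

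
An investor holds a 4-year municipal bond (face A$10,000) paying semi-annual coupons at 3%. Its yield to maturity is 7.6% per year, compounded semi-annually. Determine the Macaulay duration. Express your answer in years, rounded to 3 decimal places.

3.777 years

Periodic yield y = 0.038. Discount each cash flow and weight by its period:
  t   CF        PV=CF/(1+0.038)^t    t·PV
  1       150.00       144.5087       144.5087
  2       150.00       139.2184       278.4367
  3       150.00       134.1217       402.3652
  4       150.00       129.2117       516.8468
  5       150.00       124.4814       622.4070
  6       150.00       119.9243       719.5457
  7       150.00       115.5340       808.7380
  8    10,150.00     7,531.5994    60,252.7955
  Σ                  8,438.5996    63,745.6436
Price P = Σ PV = 8,438.5996.
Macaulay duration = Σ(t·PV) / P = 63,745.6436 / 8,438.5996 = 7.55405 half-year periods.
In years: 7.55405 / 2 = 3.77703 years.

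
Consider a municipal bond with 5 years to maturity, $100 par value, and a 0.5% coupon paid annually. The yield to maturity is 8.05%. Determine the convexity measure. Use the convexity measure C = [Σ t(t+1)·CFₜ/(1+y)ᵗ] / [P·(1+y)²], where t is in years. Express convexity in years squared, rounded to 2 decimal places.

With y = 0.0805:
  t   CF        PV=CF/(1+0.0805)^t    t·PV        t(t+1)·PV
  1         0.50         0.4627         0.4627           0.9255
  2         0.50         0.4283         0.8565           2.5696
  3         0.50         0.3964         1.1891           4.7564
  4         0.50         0.3668         1.4673           7.3367
  5       100.50        68.2405       341.2025       2,047.2150
  Σ                     69.8947       345.1782       2,062.8032
P = 69.8947.
Convexity = Σ t(t+1)·PV / [P·(1+y)²] = 2,062.8032 / (69.8947 × 1.167480) = 25.27923.

25.28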